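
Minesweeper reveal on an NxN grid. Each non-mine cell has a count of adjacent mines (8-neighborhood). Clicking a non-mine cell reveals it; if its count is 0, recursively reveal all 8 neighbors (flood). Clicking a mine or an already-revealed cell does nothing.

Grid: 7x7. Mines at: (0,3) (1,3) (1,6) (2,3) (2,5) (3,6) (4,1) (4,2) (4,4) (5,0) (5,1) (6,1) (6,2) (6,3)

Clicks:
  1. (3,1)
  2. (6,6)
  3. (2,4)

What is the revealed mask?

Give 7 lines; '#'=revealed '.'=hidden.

Answer: .......
.......
....#..
.#.....
.....##
....###
....###

Derivation:
Click 1 (3,1) count=2: revealed 1 new [(3,1)] -> total=1
Click 2 (6,6) count=0: revealed 8 new [(4,5) (4,6) (5,4) (5,5) (5,6) (6,4) (6,5) (6,6)] -> total=9
Click 3 (2,4) count=3: revealed 1 new [(2,4)] -> total=10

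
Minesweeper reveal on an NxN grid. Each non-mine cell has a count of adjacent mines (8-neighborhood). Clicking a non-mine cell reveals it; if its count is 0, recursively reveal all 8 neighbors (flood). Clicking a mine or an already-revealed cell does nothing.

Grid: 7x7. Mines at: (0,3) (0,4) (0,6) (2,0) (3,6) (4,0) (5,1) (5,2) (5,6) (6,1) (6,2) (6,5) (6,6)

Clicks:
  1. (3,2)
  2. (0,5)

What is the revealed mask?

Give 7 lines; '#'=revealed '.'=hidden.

Click 1 (3,2) count=0: revealed 23 new [(1,1) (1,2) (1,3) (1,4) (1,5) (2,1) (2,2) (2,3) (2,4) (2,5) (3,1) (3,2) (3,3) (3,4) (3,5) (4,1) (4,2) (4,3) (4,4) (4,5) (5,3) (5,4) (5,5)] -> total=23
Click 2 (0,5) count=2: revealed 1 new [(0,5)] -> total=24

Answer: .....#.
.#####.
.#####.
.#####.
.#####.
...###.
.......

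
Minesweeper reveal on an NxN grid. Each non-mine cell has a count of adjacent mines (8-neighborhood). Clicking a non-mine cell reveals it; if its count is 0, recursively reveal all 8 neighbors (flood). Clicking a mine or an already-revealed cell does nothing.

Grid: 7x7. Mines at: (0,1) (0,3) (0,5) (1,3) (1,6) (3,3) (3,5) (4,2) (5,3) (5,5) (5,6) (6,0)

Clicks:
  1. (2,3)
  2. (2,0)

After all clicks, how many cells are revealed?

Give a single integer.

Answer: 14

Derivation:
Click 1 (2,3) count=2: revealed 1 new [(2,3)] -> total=1
Click 2 (2,0) count=0: revealed 13 new [(1,0) (1,1) (1,2) (2,0) (2,1) (2,2) (3,0) (3,1) (3,2) (4,0) (4,1) (5,0) (5,1)] -> total=14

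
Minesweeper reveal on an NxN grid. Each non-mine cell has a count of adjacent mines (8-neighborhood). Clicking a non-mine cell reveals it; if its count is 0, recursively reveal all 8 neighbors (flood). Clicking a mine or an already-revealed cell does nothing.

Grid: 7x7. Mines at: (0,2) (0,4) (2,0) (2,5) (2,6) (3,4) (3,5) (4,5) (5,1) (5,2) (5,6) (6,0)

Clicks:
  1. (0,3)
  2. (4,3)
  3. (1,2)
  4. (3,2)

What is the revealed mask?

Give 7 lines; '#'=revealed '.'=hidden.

Click 1 (0,3) count=2: revealed 1 new [(0,3)] -> total=1
Click 2 (4,3) count=2: revealed 1 new [(4,3)] -> total=2
Click 3 (1,2) count=1: revealed 1 new [(1,2)] -> total=3
Click 4 (3,2) count=0: revealed 10 new [(1,1) (1,3) (2,1) (2,2) (2,3) (3,1) (3,2) (3,3) (4,1) (4,2)] -> total=13

Answer: ...#...
.###...
.###...
.###...
.###...
.......
.......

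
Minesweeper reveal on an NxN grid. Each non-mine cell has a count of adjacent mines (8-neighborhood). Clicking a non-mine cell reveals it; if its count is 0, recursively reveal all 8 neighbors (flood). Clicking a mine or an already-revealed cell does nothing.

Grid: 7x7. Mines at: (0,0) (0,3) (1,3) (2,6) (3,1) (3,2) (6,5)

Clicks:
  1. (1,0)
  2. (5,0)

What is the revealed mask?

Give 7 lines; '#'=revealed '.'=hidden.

Click 1 (1,0) count=1: revealed 1 new [(1,0)] -> total=1
Click 2 (5,0) count=0: revealed 26 new [(2,3) (2,4) (2,5) (3,3) (3,4) (3,5) (3,6) (4,0) (4,1) (4,2) (4,3) (4,4) (4,5) (4,6) (5,0) (5,1) (5,2) (5,3) (5,4) (5,5) (5,6) (6,0) (6,1) (6,2) (6,3) (6,4)] -> total=27

Answer: .......
#......
...###.
...####
#######
#######
#####..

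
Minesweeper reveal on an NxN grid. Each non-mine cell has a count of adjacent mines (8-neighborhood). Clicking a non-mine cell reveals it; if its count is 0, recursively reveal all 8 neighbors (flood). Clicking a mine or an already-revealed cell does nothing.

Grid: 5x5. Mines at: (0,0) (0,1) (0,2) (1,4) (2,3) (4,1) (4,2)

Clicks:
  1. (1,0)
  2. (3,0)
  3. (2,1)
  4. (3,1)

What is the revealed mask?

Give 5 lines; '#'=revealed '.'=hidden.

Click 1 (1,0) count=2: revealed 1 new [(1,0)] -> total=1
Click 2 (3,0) count=1: revealed 1 new [(3,0)] -> total=2
Click 3 (2,1) count=0: revealed 7 new [(1,1) (1,2) (2,0) (2,1) (2,2) (3,1) (3,2)] -> total=9
Click 4 (3,1) count=2: revealed 0 new [(none)] -> total=9

Answer: .....
###..
###..
###..
.....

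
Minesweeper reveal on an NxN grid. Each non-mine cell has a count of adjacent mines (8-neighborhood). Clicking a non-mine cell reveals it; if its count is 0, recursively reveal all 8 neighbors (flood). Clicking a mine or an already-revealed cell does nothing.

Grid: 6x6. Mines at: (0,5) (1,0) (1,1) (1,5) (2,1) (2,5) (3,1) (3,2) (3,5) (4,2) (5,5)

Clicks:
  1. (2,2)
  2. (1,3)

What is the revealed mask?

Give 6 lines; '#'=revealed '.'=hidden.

Click 1 (2,2) count=4: revealed 1 new [(2,2)] -> total=1
Click 2 (1,3) count=0: revealed 8 new [(0,2) (0,3) (0,4) (1,2) (1,3) (1,4) (2,3) (2,4)] -> total=9

Answer: ..###.
..###.
..###.
......
......
......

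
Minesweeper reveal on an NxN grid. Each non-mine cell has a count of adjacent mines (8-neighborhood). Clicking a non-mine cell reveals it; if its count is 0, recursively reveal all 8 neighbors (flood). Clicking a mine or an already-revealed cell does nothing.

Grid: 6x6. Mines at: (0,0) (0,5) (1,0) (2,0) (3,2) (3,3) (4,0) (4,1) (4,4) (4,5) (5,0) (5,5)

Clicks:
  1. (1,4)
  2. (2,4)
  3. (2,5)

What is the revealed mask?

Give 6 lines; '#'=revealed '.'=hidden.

Answer: ......
....##
....##
....##
......
......

Derivation:
Click 1 (1,4) count=1: revealed 1 new [(1,4)] -> total=1
Click 2 (2,4) count=1: revealed 1 new [(2,4)] -> total=2
Click 3 (2,5) count=0: revealed 4 new [(1,5) (2,5) (3,4) (3,5)] -> total=6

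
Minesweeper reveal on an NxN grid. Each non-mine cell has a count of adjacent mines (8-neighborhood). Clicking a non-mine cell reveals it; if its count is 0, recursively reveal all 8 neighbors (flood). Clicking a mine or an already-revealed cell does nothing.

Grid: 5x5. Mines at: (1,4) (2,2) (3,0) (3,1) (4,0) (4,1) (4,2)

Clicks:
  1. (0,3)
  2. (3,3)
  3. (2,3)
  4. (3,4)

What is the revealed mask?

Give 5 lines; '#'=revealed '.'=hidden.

Answer: ...#.
.....
...##
...##
...##

Derivation:
Click 1 (0,3) count=1: revealed 1 new [(0,3)] -> total=1
Click 2 (3,3) count=2: revealed 1 new [(3,3)] -> total=2
Click 3 (2,3) count=2: revealed 1 new [(2,3)] -> total=3
Click 4 (3,4) count=0: revealed 4 new [(2,4) (3,4) (4,3) (4,4)] -> total=7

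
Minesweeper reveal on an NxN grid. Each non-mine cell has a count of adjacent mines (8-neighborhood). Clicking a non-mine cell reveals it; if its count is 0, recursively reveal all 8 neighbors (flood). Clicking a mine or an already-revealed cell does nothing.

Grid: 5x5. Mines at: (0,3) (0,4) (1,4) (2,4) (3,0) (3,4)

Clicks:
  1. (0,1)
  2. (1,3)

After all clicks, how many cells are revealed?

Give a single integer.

Click 1 (0,1) count=0: revealed 17 new [(0,0) (0,1) (0,2) (1,0) (1,1) (1,2) (1,3) (2,0) (2,1) (2,2) (2,3) (3,1) (3,2) (3,3) (4,1) (4,2) (4,3)] -> total=17
Click 2 (1,3) count=4: revealed 0 new [(none)] -> total=17

Answer: 17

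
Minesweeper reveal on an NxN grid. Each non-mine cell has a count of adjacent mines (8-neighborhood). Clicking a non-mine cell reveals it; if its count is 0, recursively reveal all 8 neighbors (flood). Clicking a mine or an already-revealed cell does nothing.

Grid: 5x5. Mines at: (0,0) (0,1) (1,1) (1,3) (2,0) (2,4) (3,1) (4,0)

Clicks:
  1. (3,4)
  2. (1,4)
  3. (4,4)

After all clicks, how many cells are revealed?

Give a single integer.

Click 1 (3,4) count=1: revealed 1 new [(3,4)] -> total=1
Click 2 (1,4) count=2: revealed 1 new [(1,4)] -> total=2
Click 3 (4,4) count=0: revealed 5 new [(3,2) (3,3) (4,2) (4,3) (4,4)] -> total=7

Answer: 7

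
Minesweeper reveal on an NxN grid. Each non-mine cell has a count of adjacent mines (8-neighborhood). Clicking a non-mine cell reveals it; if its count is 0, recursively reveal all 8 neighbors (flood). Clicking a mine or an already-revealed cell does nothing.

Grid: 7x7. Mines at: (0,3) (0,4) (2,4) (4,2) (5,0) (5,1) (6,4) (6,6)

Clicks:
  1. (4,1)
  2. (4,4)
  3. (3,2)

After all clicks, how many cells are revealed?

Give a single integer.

Answer: 20

Derivation:
Click 1 (4,1) count=3: revealed 1 new [(4,1)] -> total=1
Click 2 (4,4) count=0: revealed 18 new [(0,5) (0,6) (1,5) (1,6) (2,5) (2,6) (3,3) (3,4) (3,5) (3,6) (4,3) (4,4) (4,5) (4,6) (5,3) (5,4) (5,5) (5,6)] -> total=19
Click 3 (3,2) count=1: revealed 1 new [(3,2)] -> total=20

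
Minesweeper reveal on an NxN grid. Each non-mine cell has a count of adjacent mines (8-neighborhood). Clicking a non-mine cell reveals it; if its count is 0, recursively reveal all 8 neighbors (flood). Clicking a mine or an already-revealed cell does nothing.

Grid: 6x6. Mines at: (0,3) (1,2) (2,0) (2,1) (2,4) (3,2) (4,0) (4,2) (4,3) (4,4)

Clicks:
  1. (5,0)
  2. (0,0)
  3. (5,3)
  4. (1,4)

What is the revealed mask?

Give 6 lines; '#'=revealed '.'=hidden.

Answer: ##....
##..#.
......
......
......
#..#..

Derivation:
Click 1 (5,0) count=1: revealed 1 new [(5,0)] -> total=1
Click 2 (0,0) count=0: revealed 4 new [(0,0) (0,1) (1,0) (1,1)] -> total=5
Click 3 (5,3) count=3: revealed 1 new [(5,3)] -> total=6
Click 4 (1,4) count=2: revealed 1 new [(1,4)] -> total=7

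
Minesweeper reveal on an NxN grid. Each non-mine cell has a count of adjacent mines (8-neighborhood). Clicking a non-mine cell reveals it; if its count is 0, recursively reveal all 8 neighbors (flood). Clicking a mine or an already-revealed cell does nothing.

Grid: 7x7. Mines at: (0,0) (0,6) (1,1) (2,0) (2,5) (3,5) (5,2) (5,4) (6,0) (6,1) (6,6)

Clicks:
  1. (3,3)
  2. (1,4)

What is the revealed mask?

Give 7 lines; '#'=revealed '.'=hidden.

Click 1 (3,3) count=0: revealed 20 new [(0,2) (0,3) (0,4) (0,5) (1,2) (1,3) (1,4) (1,5) (2,1) (2,2) (2,3) (2,4) (3,1) (3,2) (3,3) (3,4) (4,1) (4,2) (4,3) (4,4)] -> total=20
Click 2 (1,4) count=1: revealed 0 new [(none)] -> total=20

Answer: ..####.
..####.
.####..
.####..
.####..
.......
.......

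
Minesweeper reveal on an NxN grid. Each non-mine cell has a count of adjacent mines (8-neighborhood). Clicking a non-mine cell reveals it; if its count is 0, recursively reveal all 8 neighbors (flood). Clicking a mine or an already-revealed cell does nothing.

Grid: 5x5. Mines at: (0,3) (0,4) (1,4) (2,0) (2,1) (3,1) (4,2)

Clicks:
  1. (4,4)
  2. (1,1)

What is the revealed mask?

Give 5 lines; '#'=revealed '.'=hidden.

Click 1 (4,4) count=0: revealed 6 new [(2,3) (2,4) (3,3) (3,4) (4,3) (4,4)] -> total=6
Click 2 (1,1) count=2: revealed 1 new [(1,1)] -> total=7

Answer: .....
.#...
...##
...##
...##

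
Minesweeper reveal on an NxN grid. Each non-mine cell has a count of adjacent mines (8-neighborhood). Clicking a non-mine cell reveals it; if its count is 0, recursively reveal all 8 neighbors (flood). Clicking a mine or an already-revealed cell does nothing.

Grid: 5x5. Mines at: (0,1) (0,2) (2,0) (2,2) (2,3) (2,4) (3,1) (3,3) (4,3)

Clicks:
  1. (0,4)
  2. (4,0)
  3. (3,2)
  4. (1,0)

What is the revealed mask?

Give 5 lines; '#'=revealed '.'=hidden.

Click 1 (0,4) count=0: revealed 4 new [(0,3) (0,4) (1,3) (1,4)] -> total=4
Click 2 (4,0) count=1: revealed 1 new [(4,0)] -> total=5
Click 3 (3,2) count=5: revealed 1 new [(3,2)] -> total=6
Click 4 (1,0) count=2: revealed 1 new [(1,0)] -> total=7

Answer: ...##
#..##
.....
..#..
#....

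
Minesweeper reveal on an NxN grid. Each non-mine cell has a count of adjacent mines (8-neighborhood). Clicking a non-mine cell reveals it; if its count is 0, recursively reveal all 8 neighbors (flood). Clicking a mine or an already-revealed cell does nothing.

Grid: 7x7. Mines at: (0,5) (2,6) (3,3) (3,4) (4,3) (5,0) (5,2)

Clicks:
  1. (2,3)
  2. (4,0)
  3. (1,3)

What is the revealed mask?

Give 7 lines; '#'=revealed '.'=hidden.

Click 1 (2,3) count=2: revealed 1 new [(2,3)] -> total=1
Click 2 (4,0) count=1: revealed 1 new [(4,0)] -> total=2
Click 3 (1,3) count=0: revealed 19 new [(0,0) (0,1) (0,2) (0,3) (0,4) (1,0) (1,1) (1,2) (1,3) (1,4) (2,0) (2,1) (2,2) (2,4) (3,0) (3,1) (3,2) (4,1) (4,2)] -> total=21

Answer: #####..
#####..
#####..
###....
###....
.......
.......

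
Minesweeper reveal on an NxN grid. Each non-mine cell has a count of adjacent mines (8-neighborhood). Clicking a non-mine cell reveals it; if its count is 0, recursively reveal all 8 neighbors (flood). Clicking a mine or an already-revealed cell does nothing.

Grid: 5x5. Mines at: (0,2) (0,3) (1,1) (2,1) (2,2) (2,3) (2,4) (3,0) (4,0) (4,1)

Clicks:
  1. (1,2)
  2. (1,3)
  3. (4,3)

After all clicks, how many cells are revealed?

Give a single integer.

Answer: 8

Derivation:
Click 1 (1,2) count=6: revealed 1 new [(1,2)] -> total=1
Click 2 (1,3) count=5: revealed 1 new [(1,3)] -> total=2
Click 3 (4,3) count=0: revealed 6 new [(3,2) (3,3) (3,4) (4,2) (4,3) (4,4)] -> total=8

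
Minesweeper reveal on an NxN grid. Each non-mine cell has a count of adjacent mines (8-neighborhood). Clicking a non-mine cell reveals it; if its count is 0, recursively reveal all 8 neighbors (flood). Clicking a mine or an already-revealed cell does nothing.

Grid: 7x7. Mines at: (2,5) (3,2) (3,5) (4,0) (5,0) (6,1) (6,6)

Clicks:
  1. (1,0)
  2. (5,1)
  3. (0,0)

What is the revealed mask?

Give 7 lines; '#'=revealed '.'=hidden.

Answer: #######
#######
#####..
##.....
.......
.#.....
.......

Derivation:
Click 1 (1,0) count=0: revealed 21 new [(0,0) (0,1) (0,2) (0,3) (0,4) (0,5) (0,6) (1,0) (1,1) (1,2) (1,3) (1,4) (1,5) (1,6) (2,0) (2,1) (2,2) (2,3) (2,4) (3,0) (3,1)] -> total=21
Click 2 (5,1) count=3: revealed 1 new [(5,1)] -> total=22
Click 3 (0,0) count=0: revealed 0 new [(none)] -> total=22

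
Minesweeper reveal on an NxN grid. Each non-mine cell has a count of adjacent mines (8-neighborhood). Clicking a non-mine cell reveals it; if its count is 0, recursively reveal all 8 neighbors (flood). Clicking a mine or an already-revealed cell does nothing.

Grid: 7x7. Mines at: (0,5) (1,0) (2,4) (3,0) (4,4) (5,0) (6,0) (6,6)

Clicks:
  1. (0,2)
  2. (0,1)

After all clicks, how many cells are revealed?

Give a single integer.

Answer: 27

Derivation:
Click 1 (0,2) count=0: revealed 27 new [(0,1) (0,2) (0,3) (0,4) (1,1) (1,2) (1,3) (1,4) (2,1) (2,2) (2,3) (3,1) (3,2) (3,3) (4,1) (4,2) (4,3) (5,1) (5,2) (5,3) (5,4) (5,5) (6,1) (6,2) (6,3) (6,4) (6,5)] -> total=27
Click 2 (0,1) count=1: revealed 0 new [(none)] -> total=27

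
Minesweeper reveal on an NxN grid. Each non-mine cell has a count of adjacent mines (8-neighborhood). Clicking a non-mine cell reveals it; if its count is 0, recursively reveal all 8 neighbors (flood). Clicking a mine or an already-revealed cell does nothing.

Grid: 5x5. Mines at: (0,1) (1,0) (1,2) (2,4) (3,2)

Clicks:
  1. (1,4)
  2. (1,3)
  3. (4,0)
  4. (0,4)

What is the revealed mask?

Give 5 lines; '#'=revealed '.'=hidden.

Answer: ...##
...##
##...
##...
##...

Derivation:
Click 1 (1,4) count=1: revealed 1 new [(1,4)] -> total=1
Click 2 (1,3) count=2: revealed 1 new [(1,3)] -> total=2
Click 3 (4,0) count=0: revealed 6 new [(2,0) (2,1) (3,0) (3,1) (4,0) (4,1)] -> total=8
Click 4 (0,4) count=0: revealed 2 new [(0,3) (0,4)] -> total=10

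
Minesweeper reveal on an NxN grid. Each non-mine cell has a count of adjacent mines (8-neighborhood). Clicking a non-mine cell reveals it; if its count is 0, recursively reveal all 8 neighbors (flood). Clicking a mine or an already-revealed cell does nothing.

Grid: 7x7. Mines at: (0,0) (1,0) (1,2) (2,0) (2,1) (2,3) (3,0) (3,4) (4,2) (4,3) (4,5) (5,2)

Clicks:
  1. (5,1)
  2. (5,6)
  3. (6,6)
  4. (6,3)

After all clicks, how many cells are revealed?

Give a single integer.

Click 1 (5,1) count=2: revealed 1 new [(5,1)] -> total=1
Click 2 (5,6) count=1: revealed 1 new [(5,6)] -> total=2
Click 3 (6,6) count=0: revealed 7 new [(5,3) (5,4) (5,5) (6,3) (6,4) (6,5) (6,6)] -> total=9
Click 4 (6,3) count=1: revealed 0 new [(none)] -> total=9

Answer: 9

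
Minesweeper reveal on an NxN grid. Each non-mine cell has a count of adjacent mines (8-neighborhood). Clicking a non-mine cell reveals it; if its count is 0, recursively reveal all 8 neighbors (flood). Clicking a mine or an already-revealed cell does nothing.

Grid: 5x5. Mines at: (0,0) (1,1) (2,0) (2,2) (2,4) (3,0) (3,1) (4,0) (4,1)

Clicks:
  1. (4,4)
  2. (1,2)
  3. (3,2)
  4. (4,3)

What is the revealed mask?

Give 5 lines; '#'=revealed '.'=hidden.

Click 1 (4,4) count=0: revealed 6 new [(3,2) (3,3) (3,4) (4,2) (4,3) (4,4)] -> total=6
Click 2 (1,2) count=2: revealed 1 new [(1,2)] -> total=7
Click 3 (3,2) count=3: revealed 0 new [(none)] -> total=7
Click 4 (4,3) count=0: revealed 0 new [(none)] -> total=7

Answer: .....
..#..
.....
..###
..###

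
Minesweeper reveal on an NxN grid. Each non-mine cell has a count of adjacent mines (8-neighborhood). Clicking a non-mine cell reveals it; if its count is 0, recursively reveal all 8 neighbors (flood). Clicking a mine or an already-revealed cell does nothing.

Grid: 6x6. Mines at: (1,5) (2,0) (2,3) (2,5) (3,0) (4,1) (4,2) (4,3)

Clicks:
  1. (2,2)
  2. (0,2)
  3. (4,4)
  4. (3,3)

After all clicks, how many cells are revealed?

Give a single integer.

Answer: 13

Derivation:
Click 1 (2,2) count=1: revealed 1 new [(2,2)] -> total=1
Click 2 (0,2) count=0: revealed 10 new [(0,0) (0,1) (0,2) (0,3) (0,4) (1,0) (1,1) (1,2) (1,3) (1,4)] -> total=11
Click 3 (4,4) count=1: revealed 1 new [(4,4)] -> total=12
Click 4 (3,3) count=3: revealed 1 new [(3,3)] -> total=13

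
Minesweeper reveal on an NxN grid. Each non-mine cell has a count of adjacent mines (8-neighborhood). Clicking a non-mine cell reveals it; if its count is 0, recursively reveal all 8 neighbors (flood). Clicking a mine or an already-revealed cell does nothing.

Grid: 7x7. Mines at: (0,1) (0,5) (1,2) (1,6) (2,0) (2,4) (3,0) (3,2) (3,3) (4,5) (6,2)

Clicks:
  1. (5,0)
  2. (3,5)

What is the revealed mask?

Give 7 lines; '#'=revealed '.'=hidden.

Answer: .......
.......
.......
.....#.
##.....
##.....
##.....

Derivation:
Click 1 (5,0) count=0: revealed 6 new [(4,0) (4,1) (5,0) (5,1) (6,0) (6,1)] -> total=6
Click 2 (3,5) count=2: revealed 1 new [(3,5)] -> total=7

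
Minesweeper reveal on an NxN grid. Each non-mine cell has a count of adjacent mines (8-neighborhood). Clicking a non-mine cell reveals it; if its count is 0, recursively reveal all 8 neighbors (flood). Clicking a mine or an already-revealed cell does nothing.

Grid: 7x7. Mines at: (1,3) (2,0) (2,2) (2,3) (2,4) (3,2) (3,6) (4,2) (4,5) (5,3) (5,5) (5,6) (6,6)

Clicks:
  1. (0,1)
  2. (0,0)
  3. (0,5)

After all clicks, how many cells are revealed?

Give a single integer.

Answer: 14

Derivation:
Click 1 (0,1) count=0: revealed 6 new [(0,0) (0,1) (0,2) (1,0) (1,1) (1,2)] -> total=6
Click 2 (0,0) count=0: revealed 0 new [(none)] -> total=6
Click 3 (0,5) count=0: revealed 8 new [(0,4) (0,5) (0,6) (1,4) (1,5) (1,6) (2,5) (2,6)] -> total=14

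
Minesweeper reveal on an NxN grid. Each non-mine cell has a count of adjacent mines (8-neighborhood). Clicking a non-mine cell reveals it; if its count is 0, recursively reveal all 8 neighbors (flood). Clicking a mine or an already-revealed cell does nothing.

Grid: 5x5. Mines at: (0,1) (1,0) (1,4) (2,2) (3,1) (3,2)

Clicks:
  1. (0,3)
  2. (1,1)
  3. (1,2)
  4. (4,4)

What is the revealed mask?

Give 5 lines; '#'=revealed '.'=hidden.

Click 1 (0,3) count=1: revealed 1 new [(0,3)] -> total=1
Click 2 (1,1) count=3: revealed 1 new [(1,1)] -> total=2
Click 3 (1,2) count=2: revealed 1 new [(1,2)] -> total=3
Click 4 (4,4) count=0: revealed 6 new [(2,3) (2,4) (3,3) (3,4) (4,3) (4,4)] -> total=9

Answer: ...#.
.##..
...##
...##
...##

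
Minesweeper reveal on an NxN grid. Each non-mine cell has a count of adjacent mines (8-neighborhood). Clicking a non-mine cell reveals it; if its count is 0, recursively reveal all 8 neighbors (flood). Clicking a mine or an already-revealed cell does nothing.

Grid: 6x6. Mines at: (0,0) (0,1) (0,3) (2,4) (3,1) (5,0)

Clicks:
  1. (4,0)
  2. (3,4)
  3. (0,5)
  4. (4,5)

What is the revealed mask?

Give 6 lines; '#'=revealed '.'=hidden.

Click 1 (4,0) count=2: revealed 1 new [(4,0)] -> total=1
Click 2 (3,4) count=1: revealed 1 new [(3,4)] -> total=2
Click 3 (0,5) count=0: revealed 4 new [(0,4) (0,5) (1,4) (1,5)] -> total=6
Click 4 (4,5) count=0: revealed 13 new [(3,2) (3,3) (3,5) (4,1) (4,2) (4,3) (4,4) (4,5) (5,1) (5,2) (5,3) (5,4) (5,5)] -> total=19

Answer: ....##
....##
......
..####
######
.#####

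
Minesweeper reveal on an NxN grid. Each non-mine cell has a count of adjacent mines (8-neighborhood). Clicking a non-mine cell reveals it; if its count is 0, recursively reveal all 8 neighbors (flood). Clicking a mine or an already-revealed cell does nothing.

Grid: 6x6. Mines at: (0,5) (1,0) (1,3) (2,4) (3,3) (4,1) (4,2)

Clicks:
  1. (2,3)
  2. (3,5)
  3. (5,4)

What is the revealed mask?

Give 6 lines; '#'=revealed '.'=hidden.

Click 1 (2,3) count=3: revealed 1 new [(2,3)] -> total=1
Click 2 (3,5) count=1: revealed 1 new [(3,5)] -> total=2
Click 3 (5,4) count=0: revealed 7 new [(3,4) (4,3) (4,4) (4,5) (5,3) (5,4) (5,5)] -> total=9

Answer: ......
......
...#..
....##
...###
...###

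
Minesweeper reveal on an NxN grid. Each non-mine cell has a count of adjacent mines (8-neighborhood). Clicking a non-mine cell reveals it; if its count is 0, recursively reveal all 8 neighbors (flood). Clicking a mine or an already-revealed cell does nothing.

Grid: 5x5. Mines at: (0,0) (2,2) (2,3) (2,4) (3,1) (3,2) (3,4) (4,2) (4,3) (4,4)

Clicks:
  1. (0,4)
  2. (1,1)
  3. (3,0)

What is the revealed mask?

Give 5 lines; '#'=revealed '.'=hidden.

Answer: .####
.####
.....
#....
.....

Derivation:
Click 1 (0,4) count=0: revealed 8 new [(0,1) (0,2) (0,3) (0,4) (1,1) (1,2) (1,3) (1,4)] -> total=8
Click 2 (1,1) count=2: revealed 0 new [(none)] -> total=8
Click 3 (3,0) count=1: revealed 1 new [(3,0)] -> total=9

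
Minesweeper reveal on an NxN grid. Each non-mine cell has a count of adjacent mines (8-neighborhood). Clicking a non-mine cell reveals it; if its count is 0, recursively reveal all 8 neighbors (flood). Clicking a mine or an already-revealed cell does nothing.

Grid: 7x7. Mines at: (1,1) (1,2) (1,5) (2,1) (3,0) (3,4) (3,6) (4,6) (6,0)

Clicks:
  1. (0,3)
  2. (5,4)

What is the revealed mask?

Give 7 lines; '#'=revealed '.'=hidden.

Click 1 (0,3) count=1: revealed 1 new [(0,3)] -> total=1
Click 2 (5,4) count=0: revealed 20 new [(3,1) (3,2) (3,3) (4,1) (4,2) (4,3) (4,4) (4,5) (5,1) (5,2) (5,3) (5,4) (5,5) (5,6) (6,1) (6,2) (6,3) (6,4) (6,5) (6,6)] -> total=21

Answer: ...#...
.......
.......
.###...
.#####.
.######
.######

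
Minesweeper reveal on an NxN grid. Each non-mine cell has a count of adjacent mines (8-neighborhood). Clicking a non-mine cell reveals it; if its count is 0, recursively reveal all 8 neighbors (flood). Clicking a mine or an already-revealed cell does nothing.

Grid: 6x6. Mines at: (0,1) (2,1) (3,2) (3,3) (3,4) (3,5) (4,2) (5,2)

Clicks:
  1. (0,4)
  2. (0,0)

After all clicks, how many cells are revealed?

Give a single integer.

Answer: 13

Derivation:
Click 1 (0,4) count=0: revealed 12 new [(0,2) (0,3) (0,4) (0,5) (1,2) (1,3) (1,4) (1,5) (2,2) (2,3) (2,4) (2,5)] -> total=12
Click 2 (0,0) count=1: revealed 1 new [(0,0)] -> total=13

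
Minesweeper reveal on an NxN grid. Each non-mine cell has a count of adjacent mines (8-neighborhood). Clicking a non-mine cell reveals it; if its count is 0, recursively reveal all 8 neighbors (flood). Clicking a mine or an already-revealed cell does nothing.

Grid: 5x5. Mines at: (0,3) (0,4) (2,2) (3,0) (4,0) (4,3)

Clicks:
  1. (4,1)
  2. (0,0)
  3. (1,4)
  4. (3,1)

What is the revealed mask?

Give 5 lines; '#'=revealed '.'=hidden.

Answer: ###..
###.#
##...
.#...
.#...

Derivation:
Click 1 (4,1) count=2: revealed 1 new [(4,1)] -> total=1
Click 2 (0,0) count=0: revealed 8 new [(0,0) (0,1) (0,2) (1,0) (1,1) (1,2) (2,0) (2,1)] -> total=9
Click 3 (1,4) count=2: revealed 1 new [(1,4)] -> total=10
Click 4 (3,1) count=3: revealed 1 new [(3,1)] -> total=11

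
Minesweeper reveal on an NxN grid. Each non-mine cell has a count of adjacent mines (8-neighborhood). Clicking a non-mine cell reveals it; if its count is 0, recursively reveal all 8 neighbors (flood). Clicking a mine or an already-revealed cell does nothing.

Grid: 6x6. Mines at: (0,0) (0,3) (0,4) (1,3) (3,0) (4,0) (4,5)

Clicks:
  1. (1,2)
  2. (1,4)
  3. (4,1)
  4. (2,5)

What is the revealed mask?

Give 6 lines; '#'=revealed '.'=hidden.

Click 1 (1,2) count=2: revealed 1 new [(1,2)] -> total=1
Click 2 (1,4) count=3: revealed 1 new [(1,4)] -> total=2
Click 3 (4,1) count=2: revealed 1 new [(4,1)] -> total=3
Click 4 (2,5) count=0: revealed 5 new [(1,5) (2,4) (2,5) (3,4) (3,5)] -> total=8

Answer: ......
..#.##
....##
....##
.#....
......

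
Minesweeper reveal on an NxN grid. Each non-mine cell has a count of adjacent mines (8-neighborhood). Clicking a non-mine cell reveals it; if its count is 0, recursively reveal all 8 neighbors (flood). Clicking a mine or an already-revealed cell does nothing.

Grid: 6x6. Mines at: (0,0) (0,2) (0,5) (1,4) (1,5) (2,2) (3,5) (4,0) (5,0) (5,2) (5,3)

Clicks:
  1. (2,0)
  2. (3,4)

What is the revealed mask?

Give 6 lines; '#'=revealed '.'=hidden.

Answer: ......
##....
##....
##..#.
......
......

Derivation:
Click 1 (2,0) count=0: revealed 6 new [(1,0) (1,1) (2,0) (2,1) (3,0) (3,1)] -> total=6
Click 2 (3,4) count=1: revealed 1 new [(3,4)] -> total=7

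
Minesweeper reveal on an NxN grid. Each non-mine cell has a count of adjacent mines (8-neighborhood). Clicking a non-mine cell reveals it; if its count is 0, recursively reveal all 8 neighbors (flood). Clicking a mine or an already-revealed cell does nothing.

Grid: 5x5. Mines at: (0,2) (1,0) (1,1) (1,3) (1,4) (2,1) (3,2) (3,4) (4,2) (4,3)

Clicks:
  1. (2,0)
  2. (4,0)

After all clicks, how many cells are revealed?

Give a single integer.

Click 1 (2,0) count=3: revealed 1 new [(2,0)] -> total=1
Click 2 (4,0) count=0: revealed 4 new [(3,0) (3,1) (4,0) (4,1)] -> total=5

Answer: 5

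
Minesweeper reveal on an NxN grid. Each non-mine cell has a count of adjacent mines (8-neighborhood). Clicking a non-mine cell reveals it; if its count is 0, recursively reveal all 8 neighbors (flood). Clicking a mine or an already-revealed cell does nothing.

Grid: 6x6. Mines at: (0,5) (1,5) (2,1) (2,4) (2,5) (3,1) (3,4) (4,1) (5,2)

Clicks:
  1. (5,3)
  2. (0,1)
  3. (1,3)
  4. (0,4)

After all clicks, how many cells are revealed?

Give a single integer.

Click 1 (5,3) count=1: revealed 1 new [(5,3)] -> total=1
Click 2 (0,1) count=0: revealed 10 new [(0,0) (0,1) (0,2) (0,3) (0,4) (1,0) (1,1) (1,2) (1,3) (1,4)] -> total=11
Click 3 (1,3) count=1: revealed 0 new [(none)] -> total=11
Click 4 (0,4) count=2: revealed 0 new [(none)] -> total=11

Answer: 11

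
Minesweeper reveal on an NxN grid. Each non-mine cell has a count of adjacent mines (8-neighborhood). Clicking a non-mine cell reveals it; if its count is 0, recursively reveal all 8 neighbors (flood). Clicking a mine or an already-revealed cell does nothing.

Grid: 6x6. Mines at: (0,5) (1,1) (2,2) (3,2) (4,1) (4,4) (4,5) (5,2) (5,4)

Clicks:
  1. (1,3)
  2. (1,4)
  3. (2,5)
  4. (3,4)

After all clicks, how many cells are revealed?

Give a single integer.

Answer: 9

Derivation:
Click 1 (1,3) count=1: revealed 1 new [(1,3)] -> total=1
Click 2 (1,4) count=1: revealed 1 new [(1,4)] -> total=2
Click 3 (2,5) count=0: revealed 7 new [(1,5) (2,3) (2,4) (2,5) (3,3) (3,4) (3,5)] -> total=9
Click 4 (3,4) count=2: revealed 0 new [(none)] -> total=9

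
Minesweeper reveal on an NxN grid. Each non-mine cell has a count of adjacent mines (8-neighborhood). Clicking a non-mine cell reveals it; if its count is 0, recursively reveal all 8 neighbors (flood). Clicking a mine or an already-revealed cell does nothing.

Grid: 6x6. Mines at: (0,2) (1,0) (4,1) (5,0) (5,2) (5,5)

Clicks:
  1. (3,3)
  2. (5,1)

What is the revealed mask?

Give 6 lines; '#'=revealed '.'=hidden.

Click 1 (3,3) count=0: revealed 22 new [(0,3) (0,4) (0,5) (1,1) (1,2) (1,3) (1,4) (1,5) (2,1) (2,2) (2,3) (2,4) (2,5) (3,1) (3,2) (3,3) (3,4) (3,5) (4,2) (4,3) (4,4) (4,5)] -> total=22
Click 2 (5,1) count=3: revealed 1 new [(5,1)] -> total=23

Answer: ...###
.#####
.#####
.#####
..####
.#....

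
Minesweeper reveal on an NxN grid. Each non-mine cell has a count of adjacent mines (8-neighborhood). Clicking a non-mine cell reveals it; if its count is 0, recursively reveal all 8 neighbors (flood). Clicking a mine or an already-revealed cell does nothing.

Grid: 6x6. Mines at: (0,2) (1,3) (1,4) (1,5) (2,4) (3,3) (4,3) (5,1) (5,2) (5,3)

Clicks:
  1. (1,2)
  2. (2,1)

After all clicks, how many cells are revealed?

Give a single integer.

Click 1 (1,2) count=2: revealed 1 new [(1,2)] -> total=1
Click 2 (2,1) count=0: revealed 13 new [(0,0) (0,1) (1,0) (1,1) (2,0) (2,1) (2,2) (3,0) (3,1) (3,2) (4,0) (4,1) (4,2)] -> total=14

Answer: 14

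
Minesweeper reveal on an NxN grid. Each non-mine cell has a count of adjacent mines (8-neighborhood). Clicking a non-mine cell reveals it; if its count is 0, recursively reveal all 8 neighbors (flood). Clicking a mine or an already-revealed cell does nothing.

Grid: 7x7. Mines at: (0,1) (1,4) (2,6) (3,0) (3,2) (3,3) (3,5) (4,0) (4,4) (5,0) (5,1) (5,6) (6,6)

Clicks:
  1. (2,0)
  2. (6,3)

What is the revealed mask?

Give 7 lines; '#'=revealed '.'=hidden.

Click 1 (2,0) count=1: revealed 1 new [(2,0)] -> total=1
Click 2 (6,3) count=0: revealed 8 new [(5,2) (5,3) (5,4) (5,5) (6,2) (6,3) (6,4) (6,5)] -> total=9

Answer: .......
.......
#......
.......
.......
..####.
..####.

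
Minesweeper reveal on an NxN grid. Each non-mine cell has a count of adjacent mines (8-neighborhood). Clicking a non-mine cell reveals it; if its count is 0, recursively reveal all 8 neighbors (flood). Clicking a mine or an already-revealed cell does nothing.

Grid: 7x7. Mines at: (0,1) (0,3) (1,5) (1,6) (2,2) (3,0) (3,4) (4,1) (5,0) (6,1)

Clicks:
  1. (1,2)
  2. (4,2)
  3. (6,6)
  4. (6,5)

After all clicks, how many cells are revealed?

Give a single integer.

Click 1 (1,2) count=3: revealed 1 new [(1,2)] -> total=1
Click 2 (4,2) count=1: revealed 1 new [(4,2)] -> total=2
Click 3 (6,6) count=0: revealed 18 new [(2,5) (2,6) (3,5) (3,6) (4,3) (4,4) (4,5) (4,6) (5,2) (5,3) (5,4) (5,5) (5,6) (6,2) (6,3) (6,4) (6,5) (6,6)] -> total=20
Click 4 (6,5) count=0: revealed 0 new [(none)] -> total=20

Answer: 20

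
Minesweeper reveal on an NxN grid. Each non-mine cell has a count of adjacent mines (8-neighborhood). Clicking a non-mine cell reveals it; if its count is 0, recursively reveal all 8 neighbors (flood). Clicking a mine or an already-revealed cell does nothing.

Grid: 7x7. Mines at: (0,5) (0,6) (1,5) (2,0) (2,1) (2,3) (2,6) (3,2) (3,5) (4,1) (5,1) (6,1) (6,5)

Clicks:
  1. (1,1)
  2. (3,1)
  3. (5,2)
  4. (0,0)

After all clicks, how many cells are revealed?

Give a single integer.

Click 1 (1,1) count=2: revealed 1 new [(1,1)] -> total=1
Click 2 (3,1) count=4: revealed 1 new [(3,1)] -> total=2
Click 3 (5,2) count=3: revealed 1 new [(5,2)] -> total=3
Click 4 (0,0) count=0: revealed 9 new [(0,0) (0,1) (0,2) (0,3) (0,4) (1,0) (1,2) (1,3) (1,4)] -> total=12

Answer: 12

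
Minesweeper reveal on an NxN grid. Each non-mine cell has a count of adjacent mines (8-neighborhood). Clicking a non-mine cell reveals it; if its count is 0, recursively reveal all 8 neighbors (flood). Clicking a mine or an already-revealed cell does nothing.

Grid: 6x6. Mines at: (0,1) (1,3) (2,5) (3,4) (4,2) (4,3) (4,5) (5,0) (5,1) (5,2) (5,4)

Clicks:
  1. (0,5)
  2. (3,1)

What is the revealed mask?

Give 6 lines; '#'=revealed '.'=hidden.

Answer: ....##
....##
......
.#....
......
......

Derivation:
Click 1 (0,5) count=0: revealed 4 new [(0,4) (0,5) (1,4) (1,5)] -> total=4
Click 2 (3,1) count=1: revealed 1 new [(3,1)] -> total=5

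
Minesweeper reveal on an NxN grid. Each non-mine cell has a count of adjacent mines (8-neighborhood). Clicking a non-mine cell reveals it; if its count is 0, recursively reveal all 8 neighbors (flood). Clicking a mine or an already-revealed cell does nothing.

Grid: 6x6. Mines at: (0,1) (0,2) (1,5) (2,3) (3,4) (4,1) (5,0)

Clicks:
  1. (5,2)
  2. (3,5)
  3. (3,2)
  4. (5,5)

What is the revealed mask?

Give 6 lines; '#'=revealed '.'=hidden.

Click 1 (5,2) count=1: revealed 1 new [(5,2)] -> total=1
Click 2 (3,5) count=1: revealed 1 new [(3,5)] -> total=2
Click 3 (3,2) count=2: revealed 1 new [(3,2)] -> total=3
Click 4 (5,5) count=0: revealed 7 new [(4,2) (4,3) (4,4) (4,5) (5,3) (5,4) (5,5)] -> total=10

Answer: ......
......
......
..#..#
..####
..####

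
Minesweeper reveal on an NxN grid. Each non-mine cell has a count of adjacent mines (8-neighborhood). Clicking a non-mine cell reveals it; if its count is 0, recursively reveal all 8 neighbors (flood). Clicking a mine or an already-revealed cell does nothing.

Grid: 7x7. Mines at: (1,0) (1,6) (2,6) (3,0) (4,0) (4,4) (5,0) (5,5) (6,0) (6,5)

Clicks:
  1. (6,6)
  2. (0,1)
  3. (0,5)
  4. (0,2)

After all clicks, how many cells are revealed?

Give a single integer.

Answer: 32

Derivation:
Click 1 (6,6) count=2: revealed 1 new [(6,6)] -> total=1
Click 2 (0,1) count=1: revealed 1 new [(0,1)] -> total=2
Click 3 (0,5) count=1: revealed 1 new [(0,5)] -> total=3
Click 4 (0,2) count=0: revealed 29 new [(0,2) (0,3) (0,4) (1,1) (1,2) (1,3) (1,4) (1,5) (2,1) (2,2) (2,3) (2,4) (2,5) (3,1) (3,2) (3,3) (3,4) (3,5) (4,1) (4,2) (4,3) (5,1) (5,2) (5,3) (5,4) (6,1) (6,2) (6,3) (6,4)] -> total=32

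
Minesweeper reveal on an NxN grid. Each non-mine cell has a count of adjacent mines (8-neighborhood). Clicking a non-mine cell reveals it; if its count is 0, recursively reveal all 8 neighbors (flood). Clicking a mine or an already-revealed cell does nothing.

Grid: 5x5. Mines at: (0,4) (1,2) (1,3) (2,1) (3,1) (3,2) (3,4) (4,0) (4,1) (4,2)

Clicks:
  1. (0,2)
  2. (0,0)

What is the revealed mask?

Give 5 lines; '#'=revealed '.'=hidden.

Click 1 (0,2) count=2: revealed 1 new [(0,2)] -> total=1
Click 2 (0,0) count=0: revealed 4 new [(0,0) (0,1) (1,0) (1,1)] -> total=5

Answer: ###..
##...
.....
.....
.....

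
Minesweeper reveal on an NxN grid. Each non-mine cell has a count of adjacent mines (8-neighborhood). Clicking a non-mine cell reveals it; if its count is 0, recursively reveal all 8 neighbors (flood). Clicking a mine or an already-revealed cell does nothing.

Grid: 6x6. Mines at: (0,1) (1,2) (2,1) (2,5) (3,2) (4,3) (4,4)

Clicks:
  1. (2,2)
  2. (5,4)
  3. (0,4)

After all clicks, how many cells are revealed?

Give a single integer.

Click 1 (2,2) count=3: revealed 1 new [(2,2)] -> total=1
Click 2 (5,4) count=2: revealed 1 new [(5,4)] -> total=2
Click 3 (0,4) count=0: revealed 6 new [(0,3) (0,4) (0,5) (1,3) (1,4) (1,5)] -> total=8

Answer: 8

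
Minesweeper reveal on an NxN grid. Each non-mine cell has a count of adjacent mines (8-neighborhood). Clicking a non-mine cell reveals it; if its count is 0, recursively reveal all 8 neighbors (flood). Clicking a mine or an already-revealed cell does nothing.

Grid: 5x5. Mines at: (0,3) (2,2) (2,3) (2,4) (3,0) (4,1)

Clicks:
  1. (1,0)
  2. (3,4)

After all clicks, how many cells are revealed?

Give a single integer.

Click 1 (1,0) count=0: revealed 8 new [(0,0) (0,1) (0,2) (1,0) (1,1) (1,2) (2,0) (2,1)] -> total=8
Click 2 (3,4) count=2: revealed 1 new [(3,4)] -> total=9

Answer: 9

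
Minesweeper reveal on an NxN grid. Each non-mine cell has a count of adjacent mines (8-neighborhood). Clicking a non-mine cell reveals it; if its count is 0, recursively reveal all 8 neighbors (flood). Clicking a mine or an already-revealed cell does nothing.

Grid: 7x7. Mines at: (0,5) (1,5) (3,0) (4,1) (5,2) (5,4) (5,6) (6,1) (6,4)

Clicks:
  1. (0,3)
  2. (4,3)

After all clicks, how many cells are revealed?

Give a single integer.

Click 1 (0,3) count=0: revealed 28 new [(0,0) (0,1) (0,2) (0,3) (0,4) (1,0) (1,1) (1,2) (1,3) (1,4) (2,0) (2,1) (2,2) (2,3) (2,4) (2,5) (2,6) (3,1) (3,2) (3,3) (3,4) (3,5) (3,6) (4,2) (4,3) (4,4) (4,5) (4,6)] -> total=28
Click 2 (4,3) count=2: revealed 0 new [(none)] -> total=28

Answer: 28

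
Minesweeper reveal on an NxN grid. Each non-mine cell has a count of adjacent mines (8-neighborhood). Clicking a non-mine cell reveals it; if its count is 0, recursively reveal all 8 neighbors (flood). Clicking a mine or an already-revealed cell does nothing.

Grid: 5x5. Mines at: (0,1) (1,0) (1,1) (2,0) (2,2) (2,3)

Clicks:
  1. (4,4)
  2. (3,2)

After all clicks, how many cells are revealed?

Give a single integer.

Answer: 10

Derivation:
Click 1 (4,4) count=0: revealed 10 new [(3,0) (3,1) (3,2) (3,3) (3,4) (4,0) (4,1) (4,2) (4,3) (4,4)] -> total=10
Click 2 (3,2) count=2: revealed 0 new [(none)] -> total=10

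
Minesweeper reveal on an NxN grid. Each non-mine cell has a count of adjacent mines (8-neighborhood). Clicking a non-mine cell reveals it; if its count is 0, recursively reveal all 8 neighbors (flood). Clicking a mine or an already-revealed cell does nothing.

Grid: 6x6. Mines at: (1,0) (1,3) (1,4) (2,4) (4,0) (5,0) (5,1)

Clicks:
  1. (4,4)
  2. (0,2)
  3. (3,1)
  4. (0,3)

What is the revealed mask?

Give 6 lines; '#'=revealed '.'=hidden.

Click 1 (4,4) count=0: revealed 17 new [(2,1) (2,2) (2,3) (3,1) (3,2) (3,3) (3,4) (3,5) (4,1) (4,2) (4,3) (4,4) (4,5) (5,2) (5,3) (5,4) (5,5)] -> total=17
Click 2 (0,2) count=1: revealed 1 new [(0,2)] -> total=18
Click 3 (3,1) count=1: revealed 0 new [(none)] -> total=18
Click 4 (0,3) count=2: revealed 1 new [(0,3)] -> total=19

Answer: ..##..
......
.###..
.#####
.#####
..####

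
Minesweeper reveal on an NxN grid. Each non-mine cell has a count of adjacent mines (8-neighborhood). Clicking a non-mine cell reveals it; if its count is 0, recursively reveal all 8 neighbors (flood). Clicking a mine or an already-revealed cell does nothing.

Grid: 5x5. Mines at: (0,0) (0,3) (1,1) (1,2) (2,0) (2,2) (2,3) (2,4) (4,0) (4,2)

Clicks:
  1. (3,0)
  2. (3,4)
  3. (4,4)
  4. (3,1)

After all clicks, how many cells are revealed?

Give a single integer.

Answer: 6

Derivation:
Click 1 (3,0) count=2: revealed 1 new [(3,0)] -> total=1
Click 2 (3,4) count=2: revealed 1 new [(3,4)] -> total=2
Click 3 (4,4) count=0: revealed 3 new [(3,3) (4,3) (4,4)] -> total=5
Click 4 (3,1) count=4: revealed 1 new [(3,1)] -> total=6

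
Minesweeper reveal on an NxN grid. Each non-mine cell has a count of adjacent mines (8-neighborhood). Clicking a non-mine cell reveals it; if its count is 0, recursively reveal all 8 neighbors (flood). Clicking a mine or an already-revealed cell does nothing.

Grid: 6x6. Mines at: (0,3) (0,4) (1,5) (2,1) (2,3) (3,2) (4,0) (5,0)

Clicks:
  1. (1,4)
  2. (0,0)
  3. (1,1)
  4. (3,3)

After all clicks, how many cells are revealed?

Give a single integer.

Answer: 8

Derivation:
Click 1 (1,4) count=4: revealed 1 new [(1,4)] -> total=1
Click 2 (0,0) count=0: revealed 6 new [(0,0) (0,1) (0,2) (1,0) (1,1) (1,2)] -> total=7
Click 3 (1,1) count=1: revealed 0 new [(none)] -> total=7
Click 4 (3,3) count=2: revealed 1 new [(3,3)] -> total=8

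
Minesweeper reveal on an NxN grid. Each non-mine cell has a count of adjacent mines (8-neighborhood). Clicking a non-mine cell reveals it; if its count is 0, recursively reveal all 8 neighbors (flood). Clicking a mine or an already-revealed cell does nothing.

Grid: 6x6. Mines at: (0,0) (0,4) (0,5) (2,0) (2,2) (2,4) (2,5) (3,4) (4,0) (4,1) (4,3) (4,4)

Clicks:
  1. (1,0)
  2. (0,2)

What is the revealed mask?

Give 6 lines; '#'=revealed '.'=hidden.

Click 1 (1,0) count=2: revealed 1 new [(1,0)] -> total=1
Click 2 (0,2) count=0: revealed 6 new [(0,1) (0,2) (0,3) (1,1) (1,2) (1,3)] -> total=7

Answer: .###..
####..
......
......
......
......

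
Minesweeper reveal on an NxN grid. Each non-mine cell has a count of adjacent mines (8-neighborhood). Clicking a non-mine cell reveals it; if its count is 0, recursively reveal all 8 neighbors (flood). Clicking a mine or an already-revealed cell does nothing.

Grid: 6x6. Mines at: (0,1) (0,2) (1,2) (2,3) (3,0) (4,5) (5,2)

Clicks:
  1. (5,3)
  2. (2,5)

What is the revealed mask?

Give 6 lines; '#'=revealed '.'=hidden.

Answer: ...###
...###
....##
....##
......
...#..

Derivation:
Click 1 (5,3) count=1: revealed 1 new [(5,3)] -> total=1
Click 2 (2,5) count=0: revealed 10 new [(0,3) (0,4) (0,5) (1,3) (1,4) (1,5) (2,4) (2,5) (3,4) (3,5)] -> total=11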